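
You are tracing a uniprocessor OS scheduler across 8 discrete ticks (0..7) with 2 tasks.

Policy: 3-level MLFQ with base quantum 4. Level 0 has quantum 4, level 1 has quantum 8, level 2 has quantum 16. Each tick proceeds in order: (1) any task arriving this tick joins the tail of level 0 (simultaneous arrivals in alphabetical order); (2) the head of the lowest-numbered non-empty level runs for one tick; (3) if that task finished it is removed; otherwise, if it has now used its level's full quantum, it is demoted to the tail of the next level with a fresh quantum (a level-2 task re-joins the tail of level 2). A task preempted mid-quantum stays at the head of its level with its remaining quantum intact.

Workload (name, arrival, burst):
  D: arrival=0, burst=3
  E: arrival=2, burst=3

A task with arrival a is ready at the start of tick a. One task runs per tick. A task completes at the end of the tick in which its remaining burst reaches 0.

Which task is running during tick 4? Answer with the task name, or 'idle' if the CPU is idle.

running at tick 4 = E

t=0: L0/L1/L2 = D/-/- → run D
t=1: L0/L1/L2 = D/-/- → run D
t=2: L0/L1/L2 = DE/-/- → run D
t=3: L0/L1/L2 = E/-/- → run E
t=4: L0/L1/L2 = E/-/- → run E
t=5: L0/L1/L2 = E/-/- → run E
t=6: (idle)
t=7: (idle)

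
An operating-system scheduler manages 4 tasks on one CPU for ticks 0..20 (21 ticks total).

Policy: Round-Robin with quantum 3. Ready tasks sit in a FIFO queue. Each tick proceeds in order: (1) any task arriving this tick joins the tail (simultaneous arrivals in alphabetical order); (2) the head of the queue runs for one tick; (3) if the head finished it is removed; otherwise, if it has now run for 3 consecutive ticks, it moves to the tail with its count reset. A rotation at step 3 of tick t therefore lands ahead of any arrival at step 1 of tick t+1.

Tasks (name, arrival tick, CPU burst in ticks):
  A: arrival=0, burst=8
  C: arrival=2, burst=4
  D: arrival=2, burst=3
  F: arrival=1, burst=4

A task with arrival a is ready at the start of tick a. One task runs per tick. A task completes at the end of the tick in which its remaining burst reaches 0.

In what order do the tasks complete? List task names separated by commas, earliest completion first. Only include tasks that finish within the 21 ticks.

completion order = D, F, C, A

t=0: queue=[A] q_used=0 → run A
t=1: queue=[A,F] q_used=1 → run A
t=2: queue=[A,F,C,D] q_used=2 → run A
t=3: queue=[F,C,D,A] q_used=0 → run F
t=4: queue=[F,C,D,A] q_used=1 → run F
t=5: queue=[F,C,D,A] q_used=2 → run F
t=6: queue=[C,D,A,F] q_used=0 → run C
t=7: queue=[C,D,A,F] q_used=1 → run C
t=8: queue=[C,D,A,F] q_used=2 → run C
t=9: queue=[D,A,F,C] q_used=0 → run D
t=10: queue=[D,A,F,C] q_used=1 → run D
t=11: queue=[D,A,F,C] q_used=2 → run D
t=12: queue=[A,F,C] q_used=0 → run A
t=13: queue=[A,F,C] q_used=1 → run A
t=14: queue=[A,F,C] q_used=2 → run A
t=15: queue=[F,C,A] q_used=0 → run F
t=16: queue=[C,A] q_used=0 → run C
t=17: queue=[A] q_used=0 → run A
t=18: queue=[A] q_used=1 → run A
t=19: (idle)
t=20: (idle)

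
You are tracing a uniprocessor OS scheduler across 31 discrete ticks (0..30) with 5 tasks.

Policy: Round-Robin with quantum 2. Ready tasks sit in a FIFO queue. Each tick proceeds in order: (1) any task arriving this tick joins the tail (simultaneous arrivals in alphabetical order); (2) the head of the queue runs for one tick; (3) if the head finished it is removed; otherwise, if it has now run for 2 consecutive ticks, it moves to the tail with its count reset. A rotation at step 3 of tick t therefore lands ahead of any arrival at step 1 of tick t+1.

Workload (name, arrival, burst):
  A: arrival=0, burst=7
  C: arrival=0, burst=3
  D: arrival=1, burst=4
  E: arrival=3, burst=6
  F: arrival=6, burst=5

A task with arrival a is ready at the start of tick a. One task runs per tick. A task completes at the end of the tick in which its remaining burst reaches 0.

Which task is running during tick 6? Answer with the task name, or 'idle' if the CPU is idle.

t=0: queue=[A,C] q_used=0 → run A
t=1: queue=[A,C,D] q_used=1 → run A
t=2: queue=[C,D,A] q_used=0 → run C
t=3: queue=[C,D,A,E] q_used=1 → run C
t=4: queue=[D,A,E,C] q_used=0 → run D
t=5: queue=[D,A,E,C] q_used=1 → run D
t=6: queue=[A,E,C,D,F] q_used=0 → run A
t=7: queue=[A,E,C,D,F] q_used=1 → run A
t=8: queue=[E,C,D,F,A] q_used=0 → run E
t=9: queue=[E,C,D,F,A] q_used=1 → run E
t=10: queue=[C,D,F,A,E] q_used=0 → run C
t=11: queue=[D,F,A,E] q_used=0 → run D
t=12: queue=[D,F,A,E] q_used=1 → run D
t=13: queue=[F,A,E] q_used=0 → run F
t=14: queue=[F,A,E] q_used=1 → run F
t=15: queue=[A,E,F] q_used=0 → run A
t=16: queue=[A,E,F] q_used=1 → run A
t=17: queue=[E,F,A] q_used=0 → run E
t=18: queue=[E,F,A] q_used=1 → run E
t=19: queue=[F,A,E] q_used=0 → run F
t=20: queue=[F,A,E] q_used=1 → run F
t=21: queue=[A,E,F] q_used=0 → run A
t=22: queue=[E,F] q_used=0 → run E
t=23: queue=[E,F] q_used=1 → run E
t=24: queue=[F] q_used=0 → run F
t=25: (idle)
t=26: (idle)
t=27: (idle)
t=28: (idle)
t=29: (idle)
t=30: (idle)

running at tick 6 = A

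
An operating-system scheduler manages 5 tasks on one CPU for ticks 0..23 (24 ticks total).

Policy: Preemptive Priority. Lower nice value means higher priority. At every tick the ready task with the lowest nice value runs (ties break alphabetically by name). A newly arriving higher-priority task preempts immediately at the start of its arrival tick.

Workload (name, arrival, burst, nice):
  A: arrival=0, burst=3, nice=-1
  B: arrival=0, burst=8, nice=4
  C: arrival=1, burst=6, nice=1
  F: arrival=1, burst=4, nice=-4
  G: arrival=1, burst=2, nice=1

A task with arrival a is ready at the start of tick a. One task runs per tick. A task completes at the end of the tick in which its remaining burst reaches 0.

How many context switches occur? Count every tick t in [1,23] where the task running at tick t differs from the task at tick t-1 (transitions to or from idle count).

t=0: ready={A,B} → run A
t=1: ready={A,B,C,F,G} → run F
t=2: ready={A,B,C,F,G} → run F
t=3: ready={A,B,C,F,G} → run F
t=4: ready={A,B,C,F,G} → run F
t=5: ready={A,B,C,G} → run A
t=6: ready={A,B,C,G} → run A
t=7: ready={B,C,G} → run C
t=8: ready={B,C,G} → run C
t=9: ready={B,C,G} → run C
t=10: ready={B,C,G} → run C
t=11: ready={B,C,G} → run C
t=12: ready={B,C,G} → run C
t=13: ready={B,G} → run G
t=14: ready={B,G} → run G
t=15: ready={B} → run B
t=16: ready={B} → run B
t=17: ready={B} → run B
t=18: ready={B} → run B
t=19: ready={B} → run B
t=20: ready={B} → run B
t=21: ready={B} → run B
t=22: ready={B} → run B
t=23: (idle)

context switches = 6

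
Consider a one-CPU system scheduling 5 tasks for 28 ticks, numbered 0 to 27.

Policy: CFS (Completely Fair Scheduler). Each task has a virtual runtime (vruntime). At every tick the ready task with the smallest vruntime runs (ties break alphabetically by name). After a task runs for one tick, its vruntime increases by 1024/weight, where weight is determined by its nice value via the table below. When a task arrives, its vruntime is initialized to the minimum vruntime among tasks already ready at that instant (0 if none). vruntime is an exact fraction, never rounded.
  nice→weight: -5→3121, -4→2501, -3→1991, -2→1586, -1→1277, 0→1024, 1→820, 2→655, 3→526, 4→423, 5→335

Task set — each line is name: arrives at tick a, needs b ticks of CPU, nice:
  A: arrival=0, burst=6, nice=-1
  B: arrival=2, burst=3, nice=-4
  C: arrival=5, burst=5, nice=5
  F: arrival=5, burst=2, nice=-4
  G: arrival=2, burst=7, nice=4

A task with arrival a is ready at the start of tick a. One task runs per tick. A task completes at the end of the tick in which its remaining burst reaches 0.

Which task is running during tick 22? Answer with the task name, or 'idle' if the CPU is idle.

running at tick 22 = G

t=0: vr[A=0] → run A
t=1: vr[A=1024/1277] → run A
t=2: vr[A=2048/1277 B=2048/1277 G=2048/1277] → run A
t=3: vr[A=3072/1277 B=2048/1277 G=2048/1277] → run B
t=4: vr[A=3072/1277 B=6429696/3193777 G=2048/1277] → run G
t=5: vr[A=3072/1277 B=6429696/3193777 C=6429696/3193777 F=6429696/3193777 G=2173952/540171] → run B
t=6: vr[A=3072/1277 B=7737344/3193777 C=6429696/3193777 F=6429696/3193777 G=2173952/540171] → run C
t=7: vr[A=3072/1277 B=7737344/3193777 C=5424375808/1069915295 F=6429696/3193777 G=2173952/540171] → run F
t=8: vr[A=3072/1277 B=7737344/3193777 C=5424375808/1069915295 F=7737344/3193777 G=2173952/540171] → run A
t=9: vr[A=4096/1277 B=7737344/3193777 C=5424375808/1069915295 F=7737344/3193777 G=2173952/540171] → run B
t=10: vr[A=4096/1277 C=5424375808/1069915295 F=7737344/3193777 G=2173952/540171] → run F
t=11: vr[A=4096/1277 C=5424375808/1069915295 G=2173952/540171] → run A
t=12: vr[A=5120/1277 C=5424375808/1069915295 G=2173952/540171] → run A
t=13: vr[C=5424375808/1069915295 G=2173952/540171] → run G
t=14: vr[C=5424375808/1069915295 G=3481600/540171] → run C
t=15: vr[C=8694803456/1069915295 G=3481600/540171] → run G
t=16: vr[C=8694803456/1069915295 G=1596416/180057] → run C
t=17: vr[C=11965231104/1069915295 G=1596416/180057] → run G
t=18: vr[C=11965231104/1069915295 G=6096896/540171] → run C
t=19: vr[C=15235658752/1069915295 G=6096896/540171] → run G
t=20: vr[C=15235658752/1069915295 G=7404544/540171] → run G
t=21: vr[C=15235658752/1069915295 G=2904064/180057] → run C
t=22: vr[G=2904064/180057] → run G
t=23: (idle)
t=24: (idle)
t=25: (idle)
t=26: (idle)
t=27: (idle)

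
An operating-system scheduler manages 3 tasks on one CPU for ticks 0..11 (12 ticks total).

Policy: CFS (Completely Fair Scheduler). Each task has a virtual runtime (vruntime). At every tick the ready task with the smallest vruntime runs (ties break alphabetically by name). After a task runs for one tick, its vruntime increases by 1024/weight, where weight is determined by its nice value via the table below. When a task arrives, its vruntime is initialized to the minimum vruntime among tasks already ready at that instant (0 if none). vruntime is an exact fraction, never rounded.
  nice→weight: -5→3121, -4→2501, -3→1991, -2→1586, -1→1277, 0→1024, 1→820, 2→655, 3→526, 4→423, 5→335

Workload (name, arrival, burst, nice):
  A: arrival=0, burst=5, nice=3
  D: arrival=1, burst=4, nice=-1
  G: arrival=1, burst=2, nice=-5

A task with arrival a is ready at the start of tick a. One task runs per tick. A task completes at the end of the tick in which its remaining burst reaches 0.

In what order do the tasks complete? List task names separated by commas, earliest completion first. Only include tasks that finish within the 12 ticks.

t=0: vr[A=0] → run A
t=1: vr[A=512/263 D=512/263 G=512/263] → run A
t=2: vr[A=1024/263 D=512/263 G=512/263] → run D
t=3: vr[A=1024/263 D=923136/335851 G=512/263] → run G
t=4: vr[A=1024/263 D=923136/335851 G=1867264/820823] → run G
t=5: vr[A=1024/263 D=923136/335851] → run D
t=6: vr[A=1024/263 D=1192448/335851] → run D
t=7: vr[A=1024/263 D=1461760/335851] → run A
t=8: vr[A=1536/263 D=1461760/335851] → run D
t=9: vr[A=1536/263] → run A
t=10: vr[A=2048/263] → run A
t=11: (idle)

completion order = G, D, A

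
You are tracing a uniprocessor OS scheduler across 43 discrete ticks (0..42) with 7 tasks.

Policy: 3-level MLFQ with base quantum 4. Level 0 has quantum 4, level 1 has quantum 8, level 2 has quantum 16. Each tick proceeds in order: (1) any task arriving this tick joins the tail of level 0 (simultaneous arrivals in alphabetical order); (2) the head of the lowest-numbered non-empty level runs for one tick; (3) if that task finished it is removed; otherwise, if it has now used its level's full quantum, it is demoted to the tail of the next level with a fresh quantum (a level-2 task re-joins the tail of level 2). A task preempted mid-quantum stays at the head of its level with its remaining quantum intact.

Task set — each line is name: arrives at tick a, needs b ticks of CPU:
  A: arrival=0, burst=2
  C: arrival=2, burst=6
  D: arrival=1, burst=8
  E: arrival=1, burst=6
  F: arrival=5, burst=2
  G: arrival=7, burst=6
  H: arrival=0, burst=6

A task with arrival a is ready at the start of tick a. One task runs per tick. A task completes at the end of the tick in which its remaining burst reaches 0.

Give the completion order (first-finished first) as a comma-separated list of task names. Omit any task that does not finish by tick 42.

t=0: L0/L1/L2 = AH/-/- → run A
t=1: L0/L1/L2 = AHDE/-/- → run A
t=2: L0/L1/L2 = HDEC/-/- → run H
t=3: L0/L1/L2 = HDEC/-/- → run H
t=4: L0/L1/L2 = HDEC/-/- → run H
t=5: L0/L1/L2 = HDECF/-/- → run H
t=6: L0/L1/L2 = DECF/H/- → run D
t=7: L0/L1/L2 = DECFG/H/- → run D
t=8: L0/L1/L2 = DECFG/H/- → run D
t=9: L0/L1/L2 = DECFG/H/- → run D
t=10: L0/L1/L2 = ECFG/HD/- → run E
t=11: L0/L1/L2 = ECFG/HD/- → run E
t=12: L0/L1/L2 = ECFG/HD/- → run E
t=13: L0/L1/L2 = ECFG/HD/- → run E
t=14: L0/L1/L2 = CFG/HDE/- → run C
t=15: L0/L1/L2 = CFG/HDE/- → run C
t=16: L0/L1/L2 = CFG/HDE/- → run C
t=17: L0/L1/L2 = CFG/HDE/- → run C
t=18: L0/L1/L2 = FG/HDEC/- → run F
t=19: L0/L1/L2 = FG/HDEC/- → run F
t=20: L0/L1/L2 = G/HDEC/- → run G
t=21: L0/L1/L2 = G/HDEC/- → run G
t=22: L0/L1/L2 = G/HDEC/- → run G
t=23: L0/L1/L2 = G/HDEC/- → run G
t=24: L0/L1/L2 = -/HDECG/- → run H
t=25: L0/L1/L2 = -/HDECG/- → run H
t=26: L0/L1/L2 = -/DECG/- → run D
t=27: L0/L1/L2 = -/DECG/- → run D
t=28: L0/L1/L2 = -/DECG/- → run D
t=29: L0/L1/L2 = -/DECG/- → run D
t=30: L0/L1/L2 = -/ECG/- → run E
t=31: L0/L1/L2 = -/ECG/- → run E
t=32: L0/L1/L2 = -/CG/- → run C
t=33: L0/L1/L2 = -/CG/- → run C
t=34: L0/L1/L2 = -/G/- → run G
t=35: L0/L1/L2 = -/G/- → run G
t=36: (idle)
t=37: (idle)
t=38: (idle)
t=39: (idle)
t=40: (idle)
t=41: (idle)
t=42: (idle)

completion order = A, F, H, D, E, C, G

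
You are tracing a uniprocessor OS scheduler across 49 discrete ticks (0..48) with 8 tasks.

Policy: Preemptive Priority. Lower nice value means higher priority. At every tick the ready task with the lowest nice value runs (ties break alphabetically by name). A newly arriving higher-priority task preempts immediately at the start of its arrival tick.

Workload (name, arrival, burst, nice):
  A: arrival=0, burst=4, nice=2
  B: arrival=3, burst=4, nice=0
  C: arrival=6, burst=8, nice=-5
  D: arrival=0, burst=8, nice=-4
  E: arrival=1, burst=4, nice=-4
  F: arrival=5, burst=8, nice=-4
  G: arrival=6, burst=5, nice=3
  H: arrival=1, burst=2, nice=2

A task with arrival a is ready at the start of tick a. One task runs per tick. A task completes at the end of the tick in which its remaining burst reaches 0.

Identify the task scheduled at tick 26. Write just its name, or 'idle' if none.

t=0: ready={A,D} → run D
t=1: ready={A,D,E,H} → run D
t=2: ready={A,D,E,H} → run D
t=3: ready={A,B,D,E,H} → run D
t=4: ready={A,B,D,E,H} → run D
t=5: ready={A,B,D,E,F,H} → run D
t=6: ready={A,B,C,D,E,F,G,H} → run C
t=7: ready={A,B,C,D,E,F,G,H} → run C
t=8: ready={A,B,C,D,E,F,G,H} → run C
t=9: ready={A,B,C,D,E,F,G,H} → run C
t=10: ready={A,B,C,D,E,F,G,H} → run C
t=11: ready={A,B,C,D,E,F,G,H} → run C
t=12: ready={A,B,C,D,E,F,G,H} → run C
t=13: ready={A,B,C,D,E,F,G,H} → run C
t=14: ready={A,B,D,E,F,G,H} → run D
t=15: ready={A,B,D,E,F,G,H} → run D
t=16: ready={A,B,E,F,G,H} → run E
t=17: ready={A,B,E,F,G,H} → run E
t=18: ready={A,B,E,F,G,H} → run E
t=19: ready={A,B,E,F,G,H} → run E
t=20: ready={A,B,F,G,H} → run F
t=21: ready={A,B,F,G,H} → run F
t=22: ready={A,B,F,G,H} → run F
t=23: ready={A,B,F,G,H} → run F
t=24: ready={A,B,F,G,H} → run F
t=25: ready={A,B,F,G,H} → run F
t=26: ready={A,B,F,G,H} → run F
t=27: ready={A,B,F,G,H} → run F
t=28: ready={A,B,G,H} → run B
t=29: ready={A,B,G,H} → run B
t=30: ready={A,B,G,H} → run B
t=31: ready={A,B,G,H} → run B
t=32: ready={A,G,H} → run A
t=33: ready={A,G,H} → run A
t=34: ready={A,G,H} → run A
t=35: ready={A,G,H} → run A
t=36: ready={G,H} → run H
t=37: ready={G,H} → run H
t=38: ready={G} → run G
t=39: ready={G} → run G
t=40: ready={G} → run G
t=41: ready={G} → run G
t=42: ready={G} → run G
t=43: (idle)
t=44: (idle)
t=45: (idle)
t=46: (idle)
t=47: (idle)
t=48: (idle)

running at tick 26 = F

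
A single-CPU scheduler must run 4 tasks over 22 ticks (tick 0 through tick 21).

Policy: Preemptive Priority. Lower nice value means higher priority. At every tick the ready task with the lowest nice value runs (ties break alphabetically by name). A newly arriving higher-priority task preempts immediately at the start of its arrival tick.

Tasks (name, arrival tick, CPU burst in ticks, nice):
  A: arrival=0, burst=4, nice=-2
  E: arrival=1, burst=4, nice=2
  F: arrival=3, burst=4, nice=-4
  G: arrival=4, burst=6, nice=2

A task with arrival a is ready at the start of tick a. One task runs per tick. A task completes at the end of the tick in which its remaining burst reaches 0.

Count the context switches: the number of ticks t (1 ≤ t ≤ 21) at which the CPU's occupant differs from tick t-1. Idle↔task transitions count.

t=0: ready={A} → run A
t=1: ready={A,E} → run A
t=2: ready={A,E} → run A
t=3: ready={A,E,F} → run F
t=4: ready={A,E,F,G} → run F
t=5: ready={A,E,F,G} → run F
t=6: ready={A,E,F,G} → run F
t=7: ready={A,E,G} → run A
t=8: ready={E,G} → run E
t=9: ready={E,G} → run E
t=10: ready={E,G} → run E
t=11: ready={E,G} → run E
t=12: ready={G} → run G
t=13: ready={G} → run G
t=14: ready={G} → run G
t=15: ready={G} → run G
t=16: ready={G} → run G
t=17: ready={G} → run G
t=18: (idle)
t=19: (idle)
t=20: (idle)
t=21: (idle)

context switches = 5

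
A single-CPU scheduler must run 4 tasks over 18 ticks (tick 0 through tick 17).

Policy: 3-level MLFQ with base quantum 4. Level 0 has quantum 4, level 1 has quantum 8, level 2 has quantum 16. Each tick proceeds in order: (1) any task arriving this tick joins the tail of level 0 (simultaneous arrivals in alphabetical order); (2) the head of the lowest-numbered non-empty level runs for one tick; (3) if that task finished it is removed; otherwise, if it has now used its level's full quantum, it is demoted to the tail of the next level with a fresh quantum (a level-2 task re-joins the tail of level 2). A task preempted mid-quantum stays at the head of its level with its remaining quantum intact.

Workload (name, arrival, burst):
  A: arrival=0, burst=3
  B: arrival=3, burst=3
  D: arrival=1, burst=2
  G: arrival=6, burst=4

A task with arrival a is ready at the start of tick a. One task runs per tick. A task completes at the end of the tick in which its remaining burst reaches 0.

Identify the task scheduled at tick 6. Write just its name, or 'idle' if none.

running at tick 6 = B

t=0: L0/L1/L2 = A/-/- → run A
t=1: L0/L1/L2 = AD/-/- → run A
t=2: L0/L1/L2 = AD/-/- → run A
t=3: L0/L1/L2 = DB/-/- → run D
t=4: L0/L1/L2 = DB/-/- → run D
t=5: L0/L1/L2 = B/-/- → run B
t=6: L0/L1/L2 = BG/-/- → run B
t=7: L0/L1/L2 = BG/-/- → run B
t=8: L0/L1/L2 = G/-/- → run G
t=9: L0/L1/L2 = G/-/- → run G
t=10: L0/L1/L2 = G/-/- → run G
t=11: L0/L1/L2 = G/-/- → run G
t=12: (idle)
t=13: (idle)
t=14: (idle)
t=15: (idle)
t=16: (idle)
t=17: (idle)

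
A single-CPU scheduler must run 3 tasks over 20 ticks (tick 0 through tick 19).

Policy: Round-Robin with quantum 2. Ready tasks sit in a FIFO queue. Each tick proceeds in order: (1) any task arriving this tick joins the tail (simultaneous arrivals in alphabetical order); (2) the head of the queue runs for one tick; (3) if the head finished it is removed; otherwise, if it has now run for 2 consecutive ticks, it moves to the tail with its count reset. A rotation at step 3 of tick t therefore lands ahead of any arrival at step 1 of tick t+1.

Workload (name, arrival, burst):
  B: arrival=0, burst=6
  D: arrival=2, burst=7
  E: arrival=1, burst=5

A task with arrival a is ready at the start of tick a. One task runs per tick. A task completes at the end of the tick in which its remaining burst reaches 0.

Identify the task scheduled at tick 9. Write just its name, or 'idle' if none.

t=0: queue=[B] q_used=0 → run B
t=1: queue=[B,E] q_used=1 → run B
t=2: queue=[E,B,D] q_used=0 → run E
t=3: queue=[E,B,D] q_used=1 → run E
t=4: queue=[B,D,E] q_used=0 → run B
t=5: queue=[B,D,E] q_used=1 → run B
t=6: queue=[D,E,B] q_used=0 → run D
t=7: queue=[D,E,B] q_used=1 → run D
t=8: queue=[E,B,D] q_used=0 → run E
t=9: queue=[E,B,D] q_used=1 → run E
t=10: queue=[B,D,E] q_used=0 → run B
t=11: queue=[B,D,E] q_used=1 → run B
t=12: queue=[D,E] q_used=0 → run D
t=13: queue=[D,E] q_used=1 → run D
t=14: queue=[E,D] q_used=0 → run E
t=15: queue=[D] q_used=0 → run D
t=16: queue=[D] q_used=1 → run D
t=17: queue=[D] q_used=0 → run D
t=18: (idle)
t=19: (idle)

running at tick 9 = E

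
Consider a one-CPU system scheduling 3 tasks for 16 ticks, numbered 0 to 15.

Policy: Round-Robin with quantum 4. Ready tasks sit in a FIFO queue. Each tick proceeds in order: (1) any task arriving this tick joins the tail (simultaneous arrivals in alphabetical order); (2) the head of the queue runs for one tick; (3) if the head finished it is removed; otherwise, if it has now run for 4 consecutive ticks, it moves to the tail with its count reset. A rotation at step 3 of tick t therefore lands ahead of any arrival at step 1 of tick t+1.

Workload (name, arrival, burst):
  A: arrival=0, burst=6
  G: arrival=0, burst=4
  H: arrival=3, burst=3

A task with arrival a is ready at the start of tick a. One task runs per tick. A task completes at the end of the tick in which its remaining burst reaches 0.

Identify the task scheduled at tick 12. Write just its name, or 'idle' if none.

t=0: queue=[A,G] q_used=0 → run A
t=1: queue=[A,G] q_used=1 → run A
t=2: queue=[A,G] q_used=2 → run A
t=3: queue=[A,G,H] q_used=3 → run A
t=4: queue=[G,H,A] q_used=0 → run G
t=5: queue=[G,H,A] q_used=1 → run G
t=6: queue=[G,H,A] q_used=2 → run G
t=7: queue=[G,H,A] q_used=3 → run G
t=8: queue=[H,A] q_used=0 → run H
t=9: queue=[H,A] q_used=1 → run H
t=10: queue=[H,A] q_used=2 → run H
t=11: queue=[A] q_used=0 → run A
t=12: queue=[A] q_used=1 → run A
t=13: (idle)
t=14: (idle)
t=15: (idle)

running at tick 12 = A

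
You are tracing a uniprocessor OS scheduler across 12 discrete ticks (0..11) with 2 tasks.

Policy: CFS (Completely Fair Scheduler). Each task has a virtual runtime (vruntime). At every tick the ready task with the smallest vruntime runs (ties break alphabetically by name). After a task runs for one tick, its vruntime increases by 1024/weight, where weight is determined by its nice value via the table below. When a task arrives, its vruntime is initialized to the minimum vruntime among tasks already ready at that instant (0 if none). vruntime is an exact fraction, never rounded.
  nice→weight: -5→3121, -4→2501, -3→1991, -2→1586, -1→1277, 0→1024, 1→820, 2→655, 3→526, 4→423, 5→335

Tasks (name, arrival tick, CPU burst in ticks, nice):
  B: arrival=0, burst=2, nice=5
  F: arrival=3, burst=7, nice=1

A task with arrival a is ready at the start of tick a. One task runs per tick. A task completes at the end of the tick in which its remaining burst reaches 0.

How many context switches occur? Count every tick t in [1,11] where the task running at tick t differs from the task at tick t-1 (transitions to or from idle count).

context switches = 3

t=0: vr[B=0] → run B
t=1: vr[B=1024/335] → run B
t=2: (idle)
t=3: vr[F=0] → run F
t=4: vr[F=256/205] → run F
t=5: vr[F=512/205] → run F
t=6: vr[F=768/205] → run F
t=7: vr[F=1024/205] → run F
t=8: vr[F=256/41] → run F
t=9: vr[F=1536/205] → run F
t=10: (idle)
t=11: (idle)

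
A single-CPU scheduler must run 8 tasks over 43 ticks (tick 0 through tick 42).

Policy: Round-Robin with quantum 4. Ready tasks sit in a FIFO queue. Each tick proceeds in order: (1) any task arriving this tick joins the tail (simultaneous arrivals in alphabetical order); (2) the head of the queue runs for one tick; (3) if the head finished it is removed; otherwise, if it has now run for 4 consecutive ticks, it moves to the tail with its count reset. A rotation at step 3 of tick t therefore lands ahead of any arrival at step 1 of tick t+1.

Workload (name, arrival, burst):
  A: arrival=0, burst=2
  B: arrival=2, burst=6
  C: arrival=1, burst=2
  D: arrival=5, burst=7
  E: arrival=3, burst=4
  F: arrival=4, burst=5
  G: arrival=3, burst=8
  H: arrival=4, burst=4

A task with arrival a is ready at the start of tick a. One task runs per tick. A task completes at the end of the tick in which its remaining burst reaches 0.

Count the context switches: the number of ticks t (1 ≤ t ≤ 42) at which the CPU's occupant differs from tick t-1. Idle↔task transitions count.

t=0: queue=[A] q_used=0 → run A
t=1: queue=[A,C] q_used=1 → run A
t=2: queue=[C,B] q_used=0 → run C
t=3: queue=[C,B,E,G] q_used=1 → run C
t=4: queue=[B,E,G,F,H] q_used=0 → run B
t=5: queue=[B,E,G,F,H,D] q_used=1 → run B
t=6: queue=[B,E,G,F,H,D] q_used=2 → run B
t=7: queue=[B,E,G,F,H,D] q_used=3 → run B
t=8: queue=[E,G,F,H,D,B] q_used=0 → run E
t=9: queue=[E,G,F,H,D,B] q_used=1 → run E
t=10: queue=[E,G,F,H,D,B] q_used=2 → run E
t=11: queue=[E,G,F,H,D,B] q_used=3 → run E
t=12: queue=[G,F,H,D,B] q_used=0 → run G
t=13: queue=[G,F,H,D,B] q_used=1 → run G
t=14: queue=[G,F,H,D,B] q_used=2 → run G
t=15: queue=[G,F,H,D,B] q_used=3 → run G
t=16: queue=[F,H,D,B,G] q_used=0 → run F
t=17: queue=[F,H,D,B,G] q_used=1 → run F
t=18: queue=[F,H,D,B,G] q_used=2 → run F
t=19: queue=[F,H,D,B,G] q_used=3 → run F
t=20: queue=[H,D,B,G,F] q_used=0 → run H
t=21: queue=[H,D,B,G,F] q_used=1 → run H
t=22: queue=[H,D,B,G,F] q_used=2 → run H
t=23: queue=[H,D,B,G,F] q_used=3 → run H
t=24: queue=[D,B,G,F] q_used=0 → run D
t=25: queue=[D,B,G,F] q_used=1 → run D
t=26: queue=[D,B,G,F] q_used=2 → run D
t=27: queue=[D,B,G,F] q_used=3 → run D
t=28: queue=[B,G,F,D] q_used=0 → run B
t=29: queue=[B,G,F,D] q_used=1 → run B
t=30: queue=[G,F,D] q_used=0 → run G
t=31: queue=[G,F,D] q_used=1 → run G
t=32: queue=[G,F,D] q_used=2 → run G
t=33: queue=[G,F,D] q_used=3 → run G
t=34: queue=[F,D] q_used=0 → run F
t=35: queue=[D] q_used=0 → run D
t=36: queue=[D] q_used=1 → run D
t=37: queue=[D] q_used=2 → run D
t=38: (idle)
t=39: (idle)
t=40: (idle)
t=41: (idle)
t=42: (idle)

context switches = 12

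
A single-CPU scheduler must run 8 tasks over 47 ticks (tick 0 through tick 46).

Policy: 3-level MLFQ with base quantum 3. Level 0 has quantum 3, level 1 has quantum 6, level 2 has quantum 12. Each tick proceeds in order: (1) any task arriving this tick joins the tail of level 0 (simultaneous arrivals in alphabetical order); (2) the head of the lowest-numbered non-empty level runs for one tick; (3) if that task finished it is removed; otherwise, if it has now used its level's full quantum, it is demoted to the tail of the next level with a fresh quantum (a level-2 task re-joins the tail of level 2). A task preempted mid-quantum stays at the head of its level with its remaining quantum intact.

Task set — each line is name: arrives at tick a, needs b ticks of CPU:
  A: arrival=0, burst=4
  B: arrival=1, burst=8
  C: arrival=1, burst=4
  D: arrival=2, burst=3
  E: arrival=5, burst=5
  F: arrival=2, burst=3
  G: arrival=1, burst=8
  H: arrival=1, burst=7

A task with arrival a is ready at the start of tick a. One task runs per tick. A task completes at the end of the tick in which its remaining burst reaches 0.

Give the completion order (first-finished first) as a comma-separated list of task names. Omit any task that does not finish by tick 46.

completion order = D, F, A, B, C, G, H, E

t=0: L0/L1/L2 = A/-/- → run A
t=1: L0/L1/L2 = ABCGH/-/- → run A
t=2: L0/L1/L2 = ABCGHDF/-/- → run A
t=3: L0/L1/L2 = BCGHDF/A/- → run B
t=4: L0/L1/L2 = BCGHDF/A/- → run B
t=5: L0/L1/L2 = BCGHDFE/A/- → run B
t=6: L0/L1/L2 = CGHDFE/AB/- → run C
t=7: L0/L1/L2 = CGHDFE/AB/- → run C
t=8: L0/L1/L2 = CGHDFE/AB/- → run C
t=9: L0/L1/L2 = GHDFE/ABC/- → run G
t=10: L0/L1/L2 = GHDFE/ABC/- → run G
t=11: L0/L1/L2 = GHDFE/ABC/- → run G
t=12: L0/L1/L2 = HDFE/ABCG/- → run H
t=13: L0/L1/L2 = HDFE/ABCG/- → run H
t=14: L0/L1/L2 = HDFE/ABCG/- → run H
t=15: L0/L1/L2 = DFE/ABCGH/- → run D
t=16: L0/L1/L2 = DFE/ABCGH/- → run D
t=17: L0/L1/L2 = DFE/ABCGH/- → run D
t=18: L0/L1/L2 = FE/ABCGH/- → run F
t=19: L0/L1/L2 = FE/ABCGH/- → run F
t=20: L0/L1/L2 = FE/ABCGH/- → run F
t=21: L0/L1/L2 = E/ABCGH/- → run E
t=22: L0/L1/L2 = E/ABCGH/- → run E
t=23: L0/L1/L2 = E/ABCGH/- → run E
t=24: L0/L1/L2 = -/ABCGHE/- → run A
t=25: L0/L1/L2 = -/BCGHE/- → run B
t=26: L0/L1/L2 = -/BCGHE/- → run B
t=27: L0/L1/L2 = -/BCGHE/- → run B
t=28: L0/L1/L2 = -/BCGHE/- → run B
t=29: L0/L1/L2 = -/BCGHE/- → run B
t=30: L0/L1/L2 = -/CGHE/- → run C
t=31: L0/L1/L2 = -/GHE/- → run G
t=32: L0/L1/L2 = -/GHE/- → run G
t=33: L0/L1/L2 = -/GHE/- → run G
t=34: L0/L1/L2 = -/GHE/- → run G
t=35: L0/L1/L2 = -/GHE/- → run G
t=36: L0/L1/L2 = -/HE/- → run H
t=37: L0/L1/L2 = -/HE/- → run H
t=38: L0/L1/L2 = -/HE/- → run H
t=39: L0/L1/L2 = -/HE/- → run H
t=40: L0/L1/L2 = -/E/- → run E
t=41: L0/L1/L2 = -/E/- → run E
t=42: (idle)
t=43: (idle)
t=44: (idle)
t=45: (idle)
t=46: (idle)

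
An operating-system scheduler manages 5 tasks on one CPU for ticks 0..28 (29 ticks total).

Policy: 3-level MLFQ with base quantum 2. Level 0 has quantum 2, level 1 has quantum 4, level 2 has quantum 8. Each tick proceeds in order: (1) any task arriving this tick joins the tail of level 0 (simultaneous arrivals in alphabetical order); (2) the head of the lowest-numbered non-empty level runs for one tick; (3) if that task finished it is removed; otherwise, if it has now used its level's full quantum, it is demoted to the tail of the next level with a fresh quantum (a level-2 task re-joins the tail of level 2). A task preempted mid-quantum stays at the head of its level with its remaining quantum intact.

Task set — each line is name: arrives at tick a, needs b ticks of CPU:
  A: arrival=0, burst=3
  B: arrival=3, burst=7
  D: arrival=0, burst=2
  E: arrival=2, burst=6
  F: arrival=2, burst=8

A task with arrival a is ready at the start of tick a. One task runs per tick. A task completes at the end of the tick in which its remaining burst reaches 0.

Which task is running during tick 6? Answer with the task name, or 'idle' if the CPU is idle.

t=0: L0/L1/L2 = AD/-/- → run A
t=1: L0/L1/L2 = AD/-/- → run A
t=2: L0/L1/L2 = DEF/A/- → run D
t=3: L0/L1/L2 = DEFB/A/- → run D
t=4: L0/L1/L2 = EFB/A/- → run E
t=5: L0/L1/L2 = EFB/A/- → run E
t=6: L0/L1/L2 = FB/AE/- → run F
t=7: L0/L1/L2 = FB/AE/- → run F
t=8: L0/L1/L2 = B/AEF/- → run B
t=9: L0/L1/L2 = B/AEF/- → run B
t=10: L0/L1/L2 = -/AEFB/- → run A
t=11: L0/L1/L2 = -/EFB/- → run E
t=12: L0/L1/L2 = -/EFB/- → run E
t=13: L0/L1/L2 = -/EFB/- → run E
t=14: L0/L1/L2 = -/EFB/- → run E
t=15: L0/L1/L2 = -/FB/- → run F
t=16: L0/L1/L2 = -/FB/- → run F
t=17: L0/L1/L2 = -/FB/- → run F
t=18: L0/L1/L2 = -/FB/- → run F
t=19: L0/L1/L2 = -/B/F → run B
t=20: L0/L1/L2 = -/B/F → run B
t=21: L0/L1/L2 = -/B/F → run B
t=22: L0/L1/L2 = -/B/F → run B
t=23: L0/L1/L2 = -/-/FB → run F
t=24: L0/L1/L2 = -/-/FB → run F
t=25: L0/L1/L2 = -/-/B → run B
t=26: (idle)
t=27: (idle)
t=28: (idle)

running at tick 6 = F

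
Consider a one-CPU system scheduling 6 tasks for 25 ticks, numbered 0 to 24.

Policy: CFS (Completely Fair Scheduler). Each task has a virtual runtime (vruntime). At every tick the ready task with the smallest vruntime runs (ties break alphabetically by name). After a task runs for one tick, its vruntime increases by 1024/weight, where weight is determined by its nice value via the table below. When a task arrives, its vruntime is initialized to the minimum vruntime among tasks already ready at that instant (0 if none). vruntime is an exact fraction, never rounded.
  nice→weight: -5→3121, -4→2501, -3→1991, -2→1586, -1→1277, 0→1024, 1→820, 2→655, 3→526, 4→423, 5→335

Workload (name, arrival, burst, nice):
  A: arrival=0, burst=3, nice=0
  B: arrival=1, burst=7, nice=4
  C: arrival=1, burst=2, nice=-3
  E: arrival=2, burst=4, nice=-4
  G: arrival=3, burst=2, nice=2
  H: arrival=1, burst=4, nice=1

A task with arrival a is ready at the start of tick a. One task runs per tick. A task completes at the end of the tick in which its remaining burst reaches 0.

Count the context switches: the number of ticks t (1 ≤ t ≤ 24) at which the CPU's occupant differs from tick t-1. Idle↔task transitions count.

t=0: vr[A=0] → run A
t=1: vr[A=1 B=1 C=1 H=1] → run A
t=2: vr[A=2 B=1 C=1 E=1 H=1] → run B
t=3: vr[A=2 B=1447/423 C=1 E=1 G=1 H=1] → run C
t=4: vr[A=2 B=1447/423 C=3015/1991 E=1 G=1 H=1] → run E
t=5: vr[A=2 B=1447/423 C=3015/1991 E=3525/2501 G=1 H=1] → run G
t=6: vr[A=2 B=1447/423 C=3015/1991 E=3525/2501 G=1679/655 H=1] → run H
t=7: vr[A=2 B=1447/423 C=3015/1991 E=3525/2501 G=1679/655 H=461/205] → run E
t=8: vr[A=2 B=1447/423 C=3015/1991 E=4549/2501 G=1679/655 H=461/205] → run C
t=9: vr[A=2 B=1447/423 E=4549/2501 G=1679/655 H=461/205] → run E
t=10: vr[A=2 B=1447/423 E=5573/2501 G=1679/655 H=461/205] → run A
t=11: vr[B=1447/423 E=5573/2501 G=1679/655 H=461/205] → run E
t=12: vr[B=1447/423 G=1679/655 H=461/205] → run H
t=13: vr[B=1447/423 G=1679/655 H=717/205] → run G
t=14: vr[B=1447/423 H=717/205] → run B
t=15: vr[B=2471/423 H=717/205] → run H
t=16: vr[B=2471/423 H=973/205] → run H
t=17: vr[B=2471/423] → run B
t=18: vr[B=1165/141] → run B
t=19: vr[B=4519/423] → run B
t=20: vr[B=5543/423] → run B
t=21: vr[B=2189/141] → run B
t=22: (idle)
t=23: (idle)
t=24: (idle)

context switches = 16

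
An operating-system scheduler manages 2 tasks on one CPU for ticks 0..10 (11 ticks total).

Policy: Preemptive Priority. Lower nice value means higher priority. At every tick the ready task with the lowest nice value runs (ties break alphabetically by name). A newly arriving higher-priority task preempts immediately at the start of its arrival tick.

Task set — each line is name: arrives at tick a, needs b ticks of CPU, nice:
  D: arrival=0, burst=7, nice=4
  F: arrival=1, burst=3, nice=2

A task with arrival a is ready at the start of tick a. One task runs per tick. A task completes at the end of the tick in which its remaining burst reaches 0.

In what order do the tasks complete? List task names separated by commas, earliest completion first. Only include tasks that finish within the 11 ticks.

completion order = F, D

t=0: ready={D} → run D
t=1: ready={D,F} → run F
t=2: ready={D,F} → run F
t=3: ready={D,F} → run F
t=4: ready={D} → run D
t=5: ready={D} → run D
t=6: ready={D} → run D
t=7: ready={D} → run D
t=8: ready={D} → run D
t=9: ready={D} → run D
t=10: (idle)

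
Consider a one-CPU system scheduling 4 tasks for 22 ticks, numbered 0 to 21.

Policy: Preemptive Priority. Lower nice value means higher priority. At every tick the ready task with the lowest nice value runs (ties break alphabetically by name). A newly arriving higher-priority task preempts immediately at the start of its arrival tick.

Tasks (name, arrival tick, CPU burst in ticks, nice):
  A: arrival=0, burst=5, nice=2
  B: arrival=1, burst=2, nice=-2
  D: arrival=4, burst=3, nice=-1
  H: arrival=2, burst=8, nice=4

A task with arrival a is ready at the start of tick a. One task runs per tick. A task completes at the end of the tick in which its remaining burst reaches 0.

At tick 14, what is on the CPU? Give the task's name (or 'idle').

t=0: ready={A} → run A
t=1: ready={A,B} → run B
t=2: ready={A,B,H} → run B
t=3: ready={A,H} → run A
t=4: ready={A,D,H} → run D
t=5: ready={A,D,H} → run D
t=6: ready={A,D,H} → run D
t=7: ready={A,H} → run A
t=8: ready={A,H} → run A
t=9: ready={A,H} → run A
t=10: ready={H} → run H
t=11: ready={H} → run H
t=12: ready={H} → run H
t=13: ready={H} → run H
t=14: ready={H} → run H
t=15: ready={H} → run H
t=16: ready={H} → run H
t=17: ready={H} → run H
t=18: (idle)
t=19: (idle)
t=20: (idle)
t=21: (idle)

running at tick 14 = H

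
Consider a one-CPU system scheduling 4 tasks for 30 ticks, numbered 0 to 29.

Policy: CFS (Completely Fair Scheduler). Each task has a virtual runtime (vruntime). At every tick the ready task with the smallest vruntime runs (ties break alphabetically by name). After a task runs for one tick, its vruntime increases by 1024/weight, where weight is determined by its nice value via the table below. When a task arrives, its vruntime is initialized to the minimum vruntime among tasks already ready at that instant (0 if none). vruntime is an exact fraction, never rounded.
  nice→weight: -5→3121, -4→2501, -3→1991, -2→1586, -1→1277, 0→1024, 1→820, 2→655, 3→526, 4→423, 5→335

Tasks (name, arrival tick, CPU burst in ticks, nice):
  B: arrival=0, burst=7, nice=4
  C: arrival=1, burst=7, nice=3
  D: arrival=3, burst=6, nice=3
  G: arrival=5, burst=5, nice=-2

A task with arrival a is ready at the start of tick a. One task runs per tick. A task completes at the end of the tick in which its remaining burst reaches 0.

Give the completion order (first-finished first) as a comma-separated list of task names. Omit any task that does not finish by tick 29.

t=0: vr[B=0] → run B
t=1: vr[B=1024/423 C=1024/423] → run B
t=2: vr[B=2048/423 C=1024/423] → run C
t=3: vr[B=2048/423 C=485888/111249 D=485888/111249] → run C
t=4: vr[B=2048/423 C=702464/111249 D=485888/111249] → run D
t=5: vr[B=2048/423 C=702464/111249 D=702464/111249 G=2048/423] → run B
t=6: vr[B=1024/141 C=702464/111249 D=702464/111249 G=2048/423] → run G
t=7: vr[B=1024/141 C=702464/111249 D=702464/111249 G=1840640/335439] → run G
t=8: vr[B=1024/141 C=702464/111249 D=702464/111249 G=2057216/335439] → run G
t=9: vr[B=1024/141 C=702464/111249 D=702464/111249 G=2273792/335439] → run C
t=10: vr[B=1024/141 C=919040/111249 D=702464/111249 G=2273792/335439] → run D
t=11: vr[B=1024/141 C=919040/111249 D=919040/111249 G=2273792/335439] → run G
t=12: vr[B=1024/141 C=919040/111249 D=919040/111249 G=2490368/335439] → run B
t=13: vr[B=4096/423 C=919040/111249 D=919040/111249 G=2490368/335439] → run G
t=14: vr[B=4096/423 C=919040/111249 D=919040/111249] → run C
t=15: vr[B=4096/423 C=1135616/111249 D=919040/111249] → run D
t=16: vr[B=4096/423 C=1135616/111249 D=1135616/111249] → run B
t=17: vr[B=5120/423 C=1135616/111249 D=1135616/111249] → run C
t=18: vr[B=5120/423 C=1352192/111249 D=1135616/111249] → run D
t=19: vr[B=5120/423 C=1352192/111249 D=1352192/111249] → run B
t=20: vr[B=2048/141 C=1352192/111249 D=1352192/111249] → run C
t=21: vr[B=2048/141 C=1568768/111249 D=1352192/111249] → run D
t=22: vr[B=2048/141 C=1568768/111249 D=1568768/111249] → run C
t=23: vr[B=2048/141 D=1568768/111249] → run D
t=24: vr[B=2048/141] → run B
t=25: (idle)
t=26: (idle)
t=27: (idle)
t=28: (idle)
t=29: (idle)

completion order = G, C, D, B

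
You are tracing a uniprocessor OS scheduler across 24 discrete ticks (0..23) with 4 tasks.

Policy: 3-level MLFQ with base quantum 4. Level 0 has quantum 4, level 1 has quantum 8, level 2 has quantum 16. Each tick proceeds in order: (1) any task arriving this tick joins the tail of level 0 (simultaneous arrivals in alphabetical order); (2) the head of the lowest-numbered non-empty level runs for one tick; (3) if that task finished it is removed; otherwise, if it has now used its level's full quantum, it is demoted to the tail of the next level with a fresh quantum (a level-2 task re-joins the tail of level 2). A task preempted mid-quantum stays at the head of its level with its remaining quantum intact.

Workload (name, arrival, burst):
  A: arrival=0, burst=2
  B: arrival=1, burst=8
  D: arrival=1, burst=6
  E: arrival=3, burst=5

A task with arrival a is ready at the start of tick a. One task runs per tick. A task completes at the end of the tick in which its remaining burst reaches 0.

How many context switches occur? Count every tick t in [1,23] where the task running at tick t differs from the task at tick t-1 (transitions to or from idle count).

context switches = 7

t=0: L0/L1/L2 = A/-/- → run A
t=1: L0/L1/L2 = ABD/-/- → run A
t=2: L0/L1/L2 = BD/-/- → run B
t=3: L0/L1/L2 = BDE/-/- → run B
t=4: L0/L1/L2 = BDE/-/- → run B
t=5: L0/L1/L2 = BDE/-/- → run B
t=6: L0/L1/L2 = DE/B/- → run D
t=7: L0/L1/L2 = DE/B/- → run D
t=8: L0/L1/L2 = DE/B/- → run D
t=9: L0/L1/L2 = DE/B/- → run D
t=10: L0/L1/L2 = E/BD/- → run E
t=11: L0/L1/L2 = E/BD/- → run E
t=12: L0/L1/L2 = E/BD/- → run E
t=13: L0/L1/L2 = E/BD/- → run E
t=14: L0/L1/L2 = -/BDE/- → run B
t=15: L0/L1/L2 = -/BDE/- → run B
t=16: L0/L1/L2 = -/BDE/- → run B
t=17: L0/L1/L2 = -/BDE/- → run B
t=18: L0/L1/L2 = -/DE/- → run D
t=19: L0/L1/L2 = -/DE/- → run D
t=20: L0/L1/L2 = -/E/- → run E
t=21: (idle)
t=22: (idle)
t=23: (idle)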